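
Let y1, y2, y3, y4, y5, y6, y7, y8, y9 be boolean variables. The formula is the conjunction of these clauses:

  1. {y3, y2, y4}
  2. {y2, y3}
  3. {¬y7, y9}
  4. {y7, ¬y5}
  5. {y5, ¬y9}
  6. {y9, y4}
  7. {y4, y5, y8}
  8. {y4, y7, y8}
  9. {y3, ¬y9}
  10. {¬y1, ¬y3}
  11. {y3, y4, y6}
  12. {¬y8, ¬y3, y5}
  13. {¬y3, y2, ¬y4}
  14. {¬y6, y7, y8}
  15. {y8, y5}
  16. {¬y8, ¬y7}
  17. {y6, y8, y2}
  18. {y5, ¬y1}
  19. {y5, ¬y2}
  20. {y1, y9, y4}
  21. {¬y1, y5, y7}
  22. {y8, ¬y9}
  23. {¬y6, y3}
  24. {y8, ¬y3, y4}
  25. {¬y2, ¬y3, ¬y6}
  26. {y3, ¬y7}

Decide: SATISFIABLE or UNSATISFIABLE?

UNSATISFIABLE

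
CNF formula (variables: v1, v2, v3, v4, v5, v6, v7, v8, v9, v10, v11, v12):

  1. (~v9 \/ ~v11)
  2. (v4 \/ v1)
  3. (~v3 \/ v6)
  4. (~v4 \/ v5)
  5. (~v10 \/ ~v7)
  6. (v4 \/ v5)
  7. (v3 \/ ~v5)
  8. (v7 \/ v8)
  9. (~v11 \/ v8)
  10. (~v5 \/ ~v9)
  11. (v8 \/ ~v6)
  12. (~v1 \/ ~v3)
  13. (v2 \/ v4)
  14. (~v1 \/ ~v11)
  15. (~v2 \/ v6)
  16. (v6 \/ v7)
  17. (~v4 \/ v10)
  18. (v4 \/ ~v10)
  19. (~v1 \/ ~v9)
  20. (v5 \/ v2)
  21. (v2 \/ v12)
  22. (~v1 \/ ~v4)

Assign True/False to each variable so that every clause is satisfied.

v1=F  v2=T  v3=T  v4=T  v5=T  v6=T  v7=F  v8=T  v9=F  v10=T  v11=T  v12=T

v8 occurs only positively in the remaining clauses — set v8 = True.
v9 occurs only negated in the remaining clauses — set v9 = False.
Try v1 = False.
  then v4 is forced to True.
  then v5 is forced to True.
  then v3 is forced to True.
  then v6 is forced to True.
  then v10 is forced to True.
  then v7 is forced to False.
For the remaining variables, v2 = True, v11 = True, v12 = True works.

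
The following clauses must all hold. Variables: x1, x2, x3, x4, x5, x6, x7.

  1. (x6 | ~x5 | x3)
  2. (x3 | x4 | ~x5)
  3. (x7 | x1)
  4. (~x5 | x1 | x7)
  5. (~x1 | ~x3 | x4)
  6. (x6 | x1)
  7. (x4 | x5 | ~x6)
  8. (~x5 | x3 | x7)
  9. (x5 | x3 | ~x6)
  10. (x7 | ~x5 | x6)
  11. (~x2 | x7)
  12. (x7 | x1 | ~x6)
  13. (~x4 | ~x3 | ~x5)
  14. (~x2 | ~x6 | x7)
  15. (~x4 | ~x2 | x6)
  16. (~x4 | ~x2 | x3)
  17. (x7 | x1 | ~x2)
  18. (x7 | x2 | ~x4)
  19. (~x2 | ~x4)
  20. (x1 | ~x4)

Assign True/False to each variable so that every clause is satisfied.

x1=True  x2=False  x3=True  x4=True  x5=False  x6=True  x7=True

Check each clause:
  1. (x3 | x6 | ~x5) — x3 is true.
  2. (x3 | x4 | ~x5) — x3 is true.
  3. (x1 | x7) — x1 is true.
  4. (x1 | ~x5 | x7) — x1 is true.
  5. (~x3 | ~x1 | x4) — x4 is true.
  6. (x1 | x6) — x1 is true.
  7. (~x6 | x4 | x5) — x4 is true.
  8. (x7 | x3 | ~x5) — ~x5 is true.
  9. (x5 | x3 | ~x6) — x3 is true.
  10. (x6 | ~x5 | x7) — ~x5 is true.
  11. (~x2 | x7) — ~x2 is true.
  12. (x1 | x7 | ~x6) — x1 is true.
  13. (~x4 | ~x5 | ~x3) — ~x5 is true.
  14. (~x6 | ~x2 | x7) — ~x2 is true.
  15. (~x4 | x6 | ~x2) — x6 is true.
  16. (~x4 | ~x2 | x3) — x3 is true.
  17. (x1 | ~x2 | x7) — x1 is true.
  18. (x7 | x2 | ~x4) — x7 is true.
  19. (~x2 | ~x4) — ~x2 is true.
  20. (~x4 | x1) — x1 is true.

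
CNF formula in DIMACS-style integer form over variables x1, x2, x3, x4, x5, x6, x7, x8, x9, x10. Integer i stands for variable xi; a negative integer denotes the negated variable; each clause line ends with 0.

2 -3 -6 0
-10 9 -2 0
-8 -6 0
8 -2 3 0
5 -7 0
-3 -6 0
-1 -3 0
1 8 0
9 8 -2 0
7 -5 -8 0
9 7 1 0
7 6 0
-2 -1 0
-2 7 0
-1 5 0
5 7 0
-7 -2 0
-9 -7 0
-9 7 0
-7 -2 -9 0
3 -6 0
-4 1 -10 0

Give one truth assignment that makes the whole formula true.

x1=1, x2=0, x3=0, x4=0, x5=1, x6=0, x7=1, x8=0, x9=0, x10=0

Check each clause:
  1. (¬x6 ∨ ¬x3 ∨ x2) — ¬x6 is true.
  2. (x9 ∨ ¬x2 ∨ ¬x10) — ¬x2 is true.
  3. (¬x8 ∨ ¬x6) — ¬x8 is true.
  4. (x3 ∨ ¬x2 ∨ x8) — ¬x2 is true.
  5. (¬x7 ∨ x5) — x5 is true.
  6. (¬x6 ∨ ¬x3) — ¬x6 is true.
  7. (¬x3 ∨ ¬x1) — ¬x3 is true.
  8. (x1 ∨ x8) — x1 is true.
  9. (x8 ∨ x9 ∨ ¬x2) — ¬x2 is true.
  10. (x7 ∨ ¬x8 ∨ ¬x5) — ¬x8 is true.
  11. (x9 ∨ x1 ∨ x7) — x1 is true.
  12. (x6 ∨ x7) — x7 is true.
  13. (¬x2 ∨ ¬x1) — ¬x2 is true.
  14. (¬x2 ∨ x7) — ¬x2 is true.
  15. (¬x1 ∨ x5) — x5 is true.
  16. (x7 ∨ x5) — x5 is true.
  17. (¬x7 ∨ ¬x2) — ¬x2 is true.
  18. (¬x9 ∨ ¬x7) — ¬x9 is true.
  19. (¬x9 ∨ x7) — ¬x9 is true.
  20. (¬x9 ∨ ¬x2 ∨ ¬x7) — ¬x2 is true.
  21. (¬x6 ∨ x3) — ¬x6 is true.
  22. (x1 ∨ ¬x4 ∨ ¬x10) — x1 is true.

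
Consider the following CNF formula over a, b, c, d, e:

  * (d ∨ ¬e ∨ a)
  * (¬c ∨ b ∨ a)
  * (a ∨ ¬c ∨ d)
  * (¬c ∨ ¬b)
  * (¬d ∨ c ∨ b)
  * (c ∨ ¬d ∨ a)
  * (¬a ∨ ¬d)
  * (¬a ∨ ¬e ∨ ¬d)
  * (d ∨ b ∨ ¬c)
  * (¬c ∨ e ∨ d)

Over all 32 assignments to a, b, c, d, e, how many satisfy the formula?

The models are:
  a=0 b=0 c=0 d=0 e=0
  a=0 b=1 c=0 d=0 e=0
  a=1 b=0 c=0 d=0 e=0
  a=1 b=0 c=0 d=0 e=1
  a=1 b=1 c=0 d=0 e=0
  a=1 b=1 c=0 d=0 e=1
Count: 6.

6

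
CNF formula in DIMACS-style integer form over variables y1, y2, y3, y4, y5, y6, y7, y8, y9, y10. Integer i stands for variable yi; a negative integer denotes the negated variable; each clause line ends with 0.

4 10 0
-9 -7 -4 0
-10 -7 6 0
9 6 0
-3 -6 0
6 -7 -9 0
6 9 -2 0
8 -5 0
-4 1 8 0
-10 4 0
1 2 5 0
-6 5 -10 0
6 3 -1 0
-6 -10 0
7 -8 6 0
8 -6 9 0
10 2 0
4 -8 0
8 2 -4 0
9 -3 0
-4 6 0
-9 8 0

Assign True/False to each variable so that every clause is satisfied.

y1=T  y2=T  y3=F  y4=T  y5=F  y6=T  y7=F  y8=T  y9=F  y10=F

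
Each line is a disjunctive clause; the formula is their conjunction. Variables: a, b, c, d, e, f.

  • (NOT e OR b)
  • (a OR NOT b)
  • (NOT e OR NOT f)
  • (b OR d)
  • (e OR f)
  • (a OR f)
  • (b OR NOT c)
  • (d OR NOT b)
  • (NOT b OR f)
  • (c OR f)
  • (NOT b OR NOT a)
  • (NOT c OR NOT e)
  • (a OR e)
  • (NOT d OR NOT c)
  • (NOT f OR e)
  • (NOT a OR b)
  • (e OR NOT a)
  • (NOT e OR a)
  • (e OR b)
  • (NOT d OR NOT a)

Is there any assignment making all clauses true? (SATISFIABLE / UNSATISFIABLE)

UNSATISFIABLE

b = True:
  propagation gives a=True; an empty clause results — contradiction.
b = False:
  propagation gives e=False; an empty clause results — contradiction.
Every branch closes, so no satisfying assignment exists.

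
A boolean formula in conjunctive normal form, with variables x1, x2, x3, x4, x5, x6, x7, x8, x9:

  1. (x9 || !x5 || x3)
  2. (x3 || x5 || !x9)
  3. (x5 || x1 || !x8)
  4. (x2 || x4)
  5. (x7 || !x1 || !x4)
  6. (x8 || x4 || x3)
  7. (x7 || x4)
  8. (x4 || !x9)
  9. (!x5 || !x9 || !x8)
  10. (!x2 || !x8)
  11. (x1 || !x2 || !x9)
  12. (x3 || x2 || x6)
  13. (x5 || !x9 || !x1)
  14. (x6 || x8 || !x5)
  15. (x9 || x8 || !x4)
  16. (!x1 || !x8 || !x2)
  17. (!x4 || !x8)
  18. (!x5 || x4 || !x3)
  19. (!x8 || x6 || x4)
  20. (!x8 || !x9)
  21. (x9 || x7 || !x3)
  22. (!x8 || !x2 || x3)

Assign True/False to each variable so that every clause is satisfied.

x1=1, x2=1, x3=1, x4=0, x5=0, x6=1, x7=1, x8=0, x9=0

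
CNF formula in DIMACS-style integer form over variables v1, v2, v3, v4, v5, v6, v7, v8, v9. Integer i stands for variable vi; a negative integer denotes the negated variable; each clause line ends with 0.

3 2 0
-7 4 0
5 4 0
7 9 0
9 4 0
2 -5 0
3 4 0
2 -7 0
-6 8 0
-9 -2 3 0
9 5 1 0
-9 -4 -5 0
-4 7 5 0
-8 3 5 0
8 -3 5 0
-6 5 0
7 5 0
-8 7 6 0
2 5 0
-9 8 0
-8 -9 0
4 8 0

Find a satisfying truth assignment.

v1 = False, v2 = True, v3 = False, v4 = True, v5 = True, v6 = False, v7 = True, v8 = False, v9 = False

Try v1 = False.
The remaining clauses are satisfied by v2 = True, v3 = False, v4 = True, v5 = True, v6 = False, v7 = True, v8 = False, v9 = False.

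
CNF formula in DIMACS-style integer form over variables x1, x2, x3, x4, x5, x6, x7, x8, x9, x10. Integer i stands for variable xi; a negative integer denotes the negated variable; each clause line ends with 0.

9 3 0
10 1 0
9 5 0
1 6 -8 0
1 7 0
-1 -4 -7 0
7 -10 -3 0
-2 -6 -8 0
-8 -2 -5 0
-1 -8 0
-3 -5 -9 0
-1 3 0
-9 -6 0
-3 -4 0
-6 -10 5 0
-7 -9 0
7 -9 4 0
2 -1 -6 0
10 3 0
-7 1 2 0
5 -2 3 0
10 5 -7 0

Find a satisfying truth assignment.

x1=True, x2=True, x3=True, x4=False, x5=True, x6=False, x7=True, x8=False, x9=False, x10=False

Pure literal: x8 appears only negated; assign x8 = False.
Try x1 = True.
  then x3 is forced to True.
  then x4 is forced to False.
Try x2 = True.
The remaining clauses are satisfied by x5 = True, x6 = False, x7 = True, x9 = False, x10 = False.
Every clause has at least one true literal under this assignment.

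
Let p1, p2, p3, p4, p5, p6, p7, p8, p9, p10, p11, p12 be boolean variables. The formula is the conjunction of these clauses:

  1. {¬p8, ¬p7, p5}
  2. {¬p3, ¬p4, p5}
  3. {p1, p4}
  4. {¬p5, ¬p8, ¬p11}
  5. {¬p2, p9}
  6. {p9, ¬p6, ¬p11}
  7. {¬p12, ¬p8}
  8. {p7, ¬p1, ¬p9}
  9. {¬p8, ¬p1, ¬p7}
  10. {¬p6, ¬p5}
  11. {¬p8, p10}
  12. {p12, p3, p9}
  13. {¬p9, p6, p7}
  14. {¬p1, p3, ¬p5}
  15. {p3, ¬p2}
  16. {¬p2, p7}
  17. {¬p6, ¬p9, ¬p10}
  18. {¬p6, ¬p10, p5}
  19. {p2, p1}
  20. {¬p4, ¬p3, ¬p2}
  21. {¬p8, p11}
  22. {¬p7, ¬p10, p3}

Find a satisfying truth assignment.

p8 occurs only negated in the remaining clauses — set p8 = False.
Branch on p1: take p1 = True.
Set p2 = False and propagate.
The remaining clauses are satisfied by p3 = True, p4 = False, p5 = False, p6 = False, p7 = True, p9 = True, p10 = True, p11 = False, p12 = True.

p1=T  p2=F  p3=T  p4=F  p5=F  p6=F  p7=T  p8=F  p9=T  p10=T  p11=F  p12=T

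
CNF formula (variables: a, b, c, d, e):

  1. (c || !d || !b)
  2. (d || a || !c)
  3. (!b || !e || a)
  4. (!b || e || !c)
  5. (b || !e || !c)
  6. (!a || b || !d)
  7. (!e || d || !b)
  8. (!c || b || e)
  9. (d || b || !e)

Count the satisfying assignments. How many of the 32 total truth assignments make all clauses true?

7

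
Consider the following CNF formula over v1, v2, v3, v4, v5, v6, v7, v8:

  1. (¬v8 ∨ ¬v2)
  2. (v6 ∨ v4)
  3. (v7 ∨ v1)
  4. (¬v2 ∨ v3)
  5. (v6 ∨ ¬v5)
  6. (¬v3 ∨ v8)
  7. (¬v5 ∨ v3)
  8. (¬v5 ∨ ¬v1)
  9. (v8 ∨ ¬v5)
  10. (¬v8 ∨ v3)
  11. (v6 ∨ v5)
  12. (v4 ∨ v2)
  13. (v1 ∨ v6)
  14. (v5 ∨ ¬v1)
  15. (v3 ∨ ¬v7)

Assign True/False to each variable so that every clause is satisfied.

v1=F, v2=F, v3=T, v4=T, v5=F, v6=T, v7=T, v8=T

Check each clause:
  1. (¬v8 ∨ ¬v2) — ¬v2 is true.
  2. (v4 ∨ v6) — v4 is true.
  3. (v1 ∨ v7) — v7 is true.
  4. (v3 ∨ ¬v2) — v3 is true.
  5. (¬v5 ∨ v6) — ¬v5 is true.
  6. (v8 ∨ ¬v3) — v8 is true.
  7. (¬v5 ∨ v3) — v3 is true.
  8. (¬v5 ∨ ¬v1) — ¬v5 is true.
  9. (¬v5 ∨ v8) — v8 is true.
  10. (v3 ∨ ¬v8) — v3 is true.
  11. (v6 ∨ v5) — v6 is true.
  12. (v4 ∨ v2) — v4 is true.
  13. (v6 ∨ v1) — v6 is true.
  14. (¬v1 ∨ v5) — ¬v1 is true.
  15. (¬v7 ∨ v3) — v3 is true.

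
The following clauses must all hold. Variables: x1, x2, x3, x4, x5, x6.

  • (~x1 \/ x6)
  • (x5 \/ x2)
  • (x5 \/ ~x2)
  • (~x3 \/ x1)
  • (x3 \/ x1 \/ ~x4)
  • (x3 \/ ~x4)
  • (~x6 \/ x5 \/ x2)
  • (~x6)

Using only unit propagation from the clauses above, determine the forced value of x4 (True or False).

False

(~x6) stands alone — x6 = False.
From (x6 \/ ~x1) and x6 = False: x1 = False.
From (x1 \/ ~x3) and x1 = False: x3 = False.
In (~x4 \/ x1 \/ x3), x1, x3 are now false; ~x4 must hold, so x4 = False.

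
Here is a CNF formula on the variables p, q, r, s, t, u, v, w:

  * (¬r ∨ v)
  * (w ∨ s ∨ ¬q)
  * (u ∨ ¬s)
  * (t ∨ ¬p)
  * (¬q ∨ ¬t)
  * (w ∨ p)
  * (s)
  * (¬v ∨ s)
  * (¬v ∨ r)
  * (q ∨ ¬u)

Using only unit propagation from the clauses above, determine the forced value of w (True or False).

True

Unit clause (s) sets s = True.
(u ∨ ¬s) with s = True leaves only u, so u = True.
In (¬u ∨ q), ¬u is now false; q must hold, so q = True.
(¬t ∨ ¬q) with q = True leaves only ¬t, so t = False.
From (¬p ∨ t) and t = False: p = False.
In (w ∨ p), p is now false; w must hold, so w = True.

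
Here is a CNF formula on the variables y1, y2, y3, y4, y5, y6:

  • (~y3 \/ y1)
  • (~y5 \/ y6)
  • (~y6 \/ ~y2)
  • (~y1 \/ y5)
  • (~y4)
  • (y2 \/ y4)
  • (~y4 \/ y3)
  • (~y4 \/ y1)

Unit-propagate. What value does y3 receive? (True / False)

(~y4) stands alone — y4 = False.
(y4 \/ y2): since y4 = False, the clause reduces to (y2). y2 = True.
In (~y6 \/ ~y2), ~y2 is now false; ~y6 must hold, so y6 = False.
(~y5 \/ y6): since y6 = False, the clause reduces to (~y5). y5 = False.
In (~y1 \/ y5), y5 is now false; ~y1 must hold, so y1 = False.
From (y1 \/ ~y3) and y1 = False: y3 = False.

False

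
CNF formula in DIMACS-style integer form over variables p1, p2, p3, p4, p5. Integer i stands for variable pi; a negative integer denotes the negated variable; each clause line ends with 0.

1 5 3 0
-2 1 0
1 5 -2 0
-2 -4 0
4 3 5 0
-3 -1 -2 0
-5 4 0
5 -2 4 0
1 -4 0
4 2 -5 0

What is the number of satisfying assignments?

The models are:
  p1=0 p2=0 p3=1 p4=0 p5=0
  p1=1 p2=0 p3=0 p4=1 p5=0
  p1=1 p2=0 p3=0 p4=1 p5=1
  p1=1 p2=0 p3=1 p4=0 p5=0
  p1=1 p2=0 p3=1 p4=1 p5=0
  p1=1 p2=0 p3=1 p4=1 p5=1
That's 6 in total.

6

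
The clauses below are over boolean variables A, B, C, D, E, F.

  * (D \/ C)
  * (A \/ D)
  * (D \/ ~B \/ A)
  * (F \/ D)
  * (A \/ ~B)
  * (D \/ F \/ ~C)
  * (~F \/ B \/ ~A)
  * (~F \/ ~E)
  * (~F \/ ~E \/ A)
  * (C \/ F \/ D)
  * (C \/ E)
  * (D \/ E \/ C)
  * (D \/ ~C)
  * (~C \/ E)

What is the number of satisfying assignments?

6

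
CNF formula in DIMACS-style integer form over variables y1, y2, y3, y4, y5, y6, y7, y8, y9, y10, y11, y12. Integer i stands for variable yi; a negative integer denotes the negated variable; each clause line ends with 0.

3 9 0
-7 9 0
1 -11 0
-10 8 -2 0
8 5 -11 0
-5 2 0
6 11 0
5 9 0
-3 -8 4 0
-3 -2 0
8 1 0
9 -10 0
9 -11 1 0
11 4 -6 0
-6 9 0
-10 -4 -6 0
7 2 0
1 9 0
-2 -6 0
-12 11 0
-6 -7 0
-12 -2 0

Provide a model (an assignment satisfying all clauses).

y1=True, y2=True, y3=False, y4=False, y5=True, y6=False, y7=True, y8=False, y9=True, y10=False, y11=True, y12=False

Pure literal: y1 appears only positively; assign y1 = True.
y9 occurs only positively in the remaining clauses — set y9 = True.
Set y2 = True and propagate.
  then y3 is forced to False.
  then y6 is forced to False.
  then y11 is forced to True.
  then y12 is forced to False.
Branch on y5: take y5 = True.
The remaining clauses are satisfied by y4 = False, y7 = True, y8 = False, y10 = False.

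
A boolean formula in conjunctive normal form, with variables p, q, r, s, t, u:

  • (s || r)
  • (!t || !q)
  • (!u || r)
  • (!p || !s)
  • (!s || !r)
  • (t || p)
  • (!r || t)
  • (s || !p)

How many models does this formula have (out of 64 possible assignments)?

3

Satisfying assignments:
  p=F q=F r=F s=T t=T u=F
  p=F q=F r=T s=F t=T u=F
  p=F q=F r=T s=F t=T u=T
Count: 3.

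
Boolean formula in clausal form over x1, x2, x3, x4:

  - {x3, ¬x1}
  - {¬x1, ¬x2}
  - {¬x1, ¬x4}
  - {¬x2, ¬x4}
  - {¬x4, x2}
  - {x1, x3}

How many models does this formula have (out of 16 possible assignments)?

3

Satisfying assignments:
  x1=0 x2=0 x3=1 x4=0
  x1=0 x2=1 x3=1 x4=0
  x1=1 x2=0 x3=1 x4=0
Count: 3.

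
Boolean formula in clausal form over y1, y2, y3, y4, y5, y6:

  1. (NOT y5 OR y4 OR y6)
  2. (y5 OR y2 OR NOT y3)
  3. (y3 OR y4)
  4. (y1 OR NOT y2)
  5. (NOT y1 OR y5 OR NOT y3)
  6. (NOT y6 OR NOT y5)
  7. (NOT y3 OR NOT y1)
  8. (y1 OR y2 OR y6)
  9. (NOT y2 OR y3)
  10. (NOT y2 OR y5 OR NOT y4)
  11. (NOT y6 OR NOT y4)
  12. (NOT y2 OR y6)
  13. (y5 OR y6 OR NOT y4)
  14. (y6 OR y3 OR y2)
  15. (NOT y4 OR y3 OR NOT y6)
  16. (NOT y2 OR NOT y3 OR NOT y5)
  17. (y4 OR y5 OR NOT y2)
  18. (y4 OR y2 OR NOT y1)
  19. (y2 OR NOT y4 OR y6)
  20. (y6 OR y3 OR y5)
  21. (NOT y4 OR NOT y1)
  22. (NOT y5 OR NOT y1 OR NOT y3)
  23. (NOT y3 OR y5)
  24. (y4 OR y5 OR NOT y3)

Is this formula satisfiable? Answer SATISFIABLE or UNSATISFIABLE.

y3 = True:
  propagation gives y1=False, y2=False, y5=True, y6=False; an empty clause results — contradiction.
y3 = False:
  propagation gives y4=True, y2=False, y6=False; an empty clause results — contradiction.
Every branch closes, so no satisfying assignment exists.

UNSATISFIABLE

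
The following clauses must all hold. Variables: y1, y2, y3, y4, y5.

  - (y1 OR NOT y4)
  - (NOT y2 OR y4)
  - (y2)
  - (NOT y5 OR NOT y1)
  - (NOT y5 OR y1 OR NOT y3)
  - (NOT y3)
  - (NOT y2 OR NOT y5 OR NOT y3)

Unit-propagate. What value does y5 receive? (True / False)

False

(y2) is a unit clause: y2 = True.
(y4 OR NOT y2) with y2 = True leaves only y4, so y4 = True.
(y1 OR NOT y4) with y4 = True leaves only y1, so y1 = True.
In (NOT y1 OR NOT y5), NOT y1 is now false; NOT y5 must hold, so y5 = False.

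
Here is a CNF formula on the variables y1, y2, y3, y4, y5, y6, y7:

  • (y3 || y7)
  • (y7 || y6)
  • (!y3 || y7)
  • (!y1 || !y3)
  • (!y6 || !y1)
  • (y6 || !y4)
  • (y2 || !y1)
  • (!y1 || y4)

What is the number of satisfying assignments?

24

Case analysis on y1 and y3:
  y1=1, y3=1: a clause becomes empty — 0.
  y1=1, y3=0: a clause becomes empty — 0.
  y1=0, y3=1: y2, y5 free; 3 ways for (y4,y6,y7) × 2^2 = 12.
  y1=0, y3=0: y2, y5 free; 3 ways for (y4,y6,y7) × 2^2 = 12.
Total: 0 + 0 + 12 + 12 = 24.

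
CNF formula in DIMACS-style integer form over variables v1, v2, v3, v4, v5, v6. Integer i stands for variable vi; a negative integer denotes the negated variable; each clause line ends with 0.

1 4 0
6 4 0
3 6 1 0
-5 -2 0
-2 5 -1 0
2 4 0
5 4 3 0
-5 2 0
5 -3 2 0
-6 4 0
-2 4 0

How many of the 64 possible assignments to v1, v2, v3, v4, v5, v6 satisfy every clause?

6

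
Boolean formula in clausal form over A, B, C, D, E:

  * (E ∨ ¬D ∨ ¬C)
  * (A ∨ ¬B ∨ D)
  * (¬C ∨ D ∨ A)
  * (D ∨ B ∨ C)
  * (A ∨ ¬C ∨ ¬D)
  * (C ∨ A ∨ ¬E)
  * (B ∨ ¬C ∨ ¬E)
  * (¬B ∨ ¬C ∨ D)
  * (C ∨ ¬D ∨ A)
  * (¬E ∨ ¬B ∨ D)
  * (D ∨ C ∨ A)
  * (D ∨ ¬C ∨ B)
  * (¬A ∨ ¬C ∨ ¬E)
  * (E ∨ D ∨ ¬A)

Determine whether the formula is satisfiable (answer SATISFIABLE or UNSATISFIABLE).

SATISFIABLE

Try A = True.
For the remaining variables, B = False, C = False, D = True, E = False works.
So A = 1  B = 0  C = 0  D = 1  E = 0 is a satisfying assignment.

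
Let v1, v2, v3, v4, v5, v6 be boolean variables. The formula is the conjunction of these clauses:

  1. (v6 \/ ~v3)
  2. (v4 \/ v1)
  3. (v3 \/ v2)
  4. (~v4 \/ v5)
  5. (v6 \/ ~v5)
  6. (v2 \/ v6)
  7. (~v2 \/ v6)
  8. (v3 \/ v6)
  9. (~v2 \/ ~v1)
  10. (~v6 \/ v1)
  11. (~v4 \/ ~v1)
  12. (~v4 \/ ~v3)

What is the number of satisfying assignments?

Satisfying assignments:
  v1=T v2=F v3=T v4=F v5=F v6=T
  v1=T v2=F v3=T v4=F v5=T v6=T
Count: 2.

2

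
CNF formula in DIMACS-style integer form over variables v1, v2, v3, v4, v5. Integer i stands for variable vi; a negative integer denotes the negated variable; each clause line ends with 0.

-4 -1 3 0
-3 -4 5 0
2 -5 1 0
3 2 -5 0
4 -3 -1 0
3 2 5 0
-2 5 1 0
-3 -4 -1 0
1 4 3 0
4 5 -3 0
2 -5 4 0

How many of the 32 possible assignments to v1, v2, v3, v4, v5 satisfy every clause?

5

The models are:
  v1=F v2=T v3=F v4=T v5=T
  v1=F v2=T v3=T v4=F v5=T
  v1=F v2=T v3=T v4=T v5=T
  v1=T v2=T v3=F v4=F v5=F
  v1=T v2=T v3=F v4=F v5=T
Count: 5.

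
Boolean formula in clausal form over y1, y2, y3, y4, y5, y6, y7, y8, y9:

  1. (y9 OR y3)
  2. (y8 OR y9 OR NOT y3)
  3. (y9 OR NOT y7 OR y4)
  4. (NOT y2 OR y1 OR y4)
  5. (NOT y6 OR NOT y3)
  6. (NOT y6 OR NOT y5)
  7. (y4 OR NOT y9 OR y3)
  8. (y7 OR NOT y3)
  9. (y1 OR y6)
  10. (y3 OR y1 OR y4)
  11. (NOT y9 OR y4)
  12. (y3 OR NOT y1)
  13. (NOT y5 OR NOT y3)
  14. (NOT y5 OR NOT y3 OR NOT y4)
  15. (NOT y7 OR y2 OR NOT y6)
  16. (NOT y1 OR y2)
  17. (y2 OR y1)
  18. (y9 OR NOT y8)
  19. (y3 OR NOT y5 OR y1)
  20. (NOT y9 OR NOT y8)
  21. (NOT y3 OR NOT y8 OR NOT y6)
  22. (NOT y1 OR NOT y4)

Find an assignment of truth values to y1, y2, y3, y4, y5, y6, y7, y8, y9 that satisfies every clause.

y1 = F, y2 = T, y3 = F, y4 = T, y5 = F, y6 = T, y7 = F, y8 = F, y9 = T

Pure literal: y5 appears only negated; assign y5 = False.
Branch on y1: take y1 = False.
  then y6 is forced to True.
  then y3 is forced to False.
  then y9 is forced to True.
  then y4 is forced to True.
  then y2 is forced to True.
  then y8 is forced to False.
y7 is now unconstrained; take y7 = False.
Every clause has at least one true literal under this assignment.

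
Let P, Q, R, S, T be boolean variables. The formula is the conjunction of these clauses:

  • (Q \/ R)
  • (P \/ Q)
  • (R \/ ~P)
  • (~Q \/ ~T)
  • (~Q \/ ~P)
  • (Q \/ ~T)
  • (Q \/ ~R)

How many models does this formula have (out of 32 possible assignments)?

4

The models are:
  P=0 Q=1 R=0 S=0 T=0
  P=0 Q=1 R=0 S=1 T=0
  P=0 Q=1 R=1 S=0 T=0
  P=0 Q=1 R=1 S=1 T=0
Count: 4.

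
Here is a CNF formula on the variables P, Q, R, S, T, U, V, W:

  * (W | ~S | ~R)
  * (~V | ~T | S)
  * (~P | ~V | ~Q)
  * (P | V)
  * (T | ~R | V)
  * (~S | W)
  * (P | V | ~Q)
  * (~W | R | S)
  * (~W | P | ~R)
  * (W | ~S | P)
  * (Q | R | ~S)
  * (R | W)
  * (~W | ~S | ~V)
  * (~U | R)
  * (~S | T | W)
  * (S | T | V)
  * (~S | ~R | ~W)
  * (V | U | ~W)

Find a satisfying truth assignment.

Try P = True.
Branch on Q: take Q = False.
Set R = True and propagate.
For the remaining variables, S = False, T = False, U = True, V = True, W = False works.
Every clause has at least one true literal under this assignment.

P=True, Q=False, R=True, S=False, T=False, U=True, V=True, W=False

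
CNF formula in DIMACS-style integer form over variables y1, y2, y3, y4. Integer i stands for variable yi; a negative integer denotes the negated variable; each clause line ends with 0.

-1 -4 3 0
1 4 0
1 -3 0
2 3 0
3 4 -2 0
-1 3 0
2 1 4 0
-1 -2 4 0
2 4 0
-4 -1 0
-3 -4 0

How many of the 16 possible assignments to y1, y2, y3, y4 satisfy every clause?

1

The models are:
  y1=0 y2=1 y3=0 y4=1
That's 1 in total.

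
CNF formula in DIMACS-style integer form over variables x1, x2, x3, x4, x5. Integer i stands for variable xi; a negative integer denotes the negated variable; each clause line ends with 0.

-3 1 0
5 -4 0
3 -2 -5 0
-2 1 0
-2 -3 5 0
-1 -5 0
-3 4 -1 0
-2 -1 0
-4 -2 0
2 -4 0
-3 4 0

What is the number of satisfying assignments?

3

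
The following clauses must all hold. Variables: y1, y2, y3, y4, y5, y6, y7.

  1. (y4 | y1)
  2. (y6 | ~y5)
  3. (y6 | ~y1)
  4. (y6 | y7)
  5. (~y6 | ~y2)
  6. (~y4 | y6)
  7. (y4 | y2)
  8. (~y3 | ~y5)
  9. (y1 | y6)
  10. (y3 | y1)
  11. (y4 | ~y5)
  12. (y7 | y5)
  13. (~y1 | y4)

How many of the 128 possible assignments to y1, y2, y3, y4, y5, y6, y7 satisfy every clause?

5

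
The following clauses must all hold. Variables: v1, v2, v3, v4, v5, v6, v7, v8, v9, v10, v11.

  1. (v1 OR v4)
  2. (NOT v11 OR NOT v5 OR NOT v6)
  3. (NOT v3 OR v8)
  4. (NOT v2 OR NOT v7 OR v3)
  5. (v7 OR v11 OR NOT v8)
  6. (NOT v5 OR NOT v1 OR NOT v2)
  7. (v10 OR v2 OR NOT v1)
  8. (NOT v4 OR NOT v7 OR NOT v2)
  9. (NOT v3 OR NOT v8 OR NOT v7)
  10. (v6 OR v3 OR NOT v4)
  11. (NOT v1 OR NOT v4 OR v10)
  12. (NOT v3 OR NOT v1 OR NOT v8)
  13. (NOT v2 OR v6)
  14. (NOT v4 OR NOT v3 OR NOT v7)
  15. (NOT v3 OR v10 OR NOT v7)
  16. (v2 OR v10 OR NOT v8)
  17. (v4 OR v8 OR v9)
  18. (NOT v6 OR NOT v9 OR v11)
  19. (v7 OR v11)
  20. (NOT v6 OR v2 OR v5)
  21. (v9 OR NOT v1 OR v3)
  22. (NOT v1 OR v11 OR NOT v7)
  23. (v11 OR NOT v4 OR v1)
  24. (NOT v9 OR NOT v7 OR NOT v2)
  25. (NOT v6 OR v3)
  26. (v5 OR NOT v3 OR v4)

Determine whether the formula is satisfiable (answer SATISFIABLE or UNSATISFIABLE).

SATISFIABLE

Pure literal: v10 appears only positively; assign v10 = True.
Try v1 = True.
Try v2 = False.
The remaining clauses are satisfied by v3 = False, v4 = False, v5 = True, v6 = False, v7 = False, v8 = False, v9 = True, v11 = True.
So v1=T  v2=F  v3=F  v4=F  v5=T  v6=F  v7=F  v8=F  v9=T  v10=T  v11=T is a satisfying assignment.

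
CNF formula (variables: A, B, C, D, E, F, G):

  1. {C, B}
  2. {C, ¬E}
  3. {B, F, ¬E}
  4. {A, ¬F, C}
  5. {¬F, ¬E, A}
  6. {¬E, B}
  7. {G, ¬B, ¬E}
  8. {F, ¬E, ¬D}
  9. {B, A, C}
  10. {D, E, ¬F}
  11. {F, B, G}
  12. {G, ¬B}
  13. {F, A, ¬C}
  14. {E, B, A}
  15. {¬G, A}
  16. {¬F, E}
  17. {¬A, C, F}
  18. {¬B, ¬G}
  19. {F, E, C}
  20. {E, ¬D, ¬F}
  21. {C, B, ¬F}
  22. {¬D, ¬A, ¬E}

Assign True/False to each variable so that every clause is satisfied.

A=1  B=0  C=1  D=1  E=0  F=0  G=1

Branch on A: take A = True.
The remaining clauses are satisfied by B = False, C = True, D = True, E = False, F = False, G = True.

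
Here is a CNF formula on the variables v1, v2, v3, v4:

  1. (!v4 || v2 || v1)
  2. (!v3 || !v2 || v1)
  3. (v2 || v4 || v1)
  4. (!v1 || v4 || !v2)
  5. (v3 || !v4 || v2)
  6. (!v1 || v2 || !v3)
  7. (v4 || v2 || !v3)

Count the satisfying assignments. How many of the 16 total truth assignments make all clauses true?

Satisfying assignments:
  v1=F v2=T v3=F v4=F
  v1=F v2=T v3=F v4=T
  v1=T v2=F v3=F v4=F
  v1=T v2=T v3=F v4=T
  v1=T v2=T v3=T v4=T
Count: 5.

5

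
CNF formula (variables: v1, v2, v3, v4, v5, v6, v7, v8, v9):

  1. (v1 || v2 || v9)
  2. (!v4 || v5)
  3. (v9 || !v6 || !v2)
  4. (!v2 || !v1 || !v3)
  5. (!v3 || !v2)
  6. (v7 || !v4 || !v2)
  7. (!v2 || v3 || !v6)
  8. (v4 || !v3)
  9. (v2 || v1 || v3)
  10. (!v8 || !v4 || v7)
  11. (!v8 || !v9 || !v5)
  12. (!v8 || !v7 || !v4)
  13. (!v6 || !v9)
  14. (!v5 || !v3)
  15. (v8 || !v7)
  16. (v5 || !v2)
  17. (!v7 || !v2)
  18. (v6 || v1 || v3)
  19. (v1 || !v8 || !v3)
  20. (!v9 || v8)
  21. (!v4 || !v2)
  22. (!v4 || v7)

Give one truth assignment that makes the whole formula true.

v1=T, v2=F, v3=F, v4=F, v5=T, v6=F, v7=F, v8=F, v9=F

Check each clause:
  1. (v1 || v2 || v9) — v1 is true.
  2. (v5 || !v4) — !v4 is true.
  3. (!v6 || v9 || !v2) — !v6 is true.
  4. (!v2 || !v3 || !v1) — !v3 is true.
  5. (!v2 || !v3) — !v3 is true.
  6. (!v4 || v7 || !v2) — !v4 is true.
  7. (!v2 || !v6 || v3) — !v6 is true.
  8. (!v3 || v4) — !v3 is true.
  9. (v3 || v1 || v2) — v1 is true.
  10. (v7 || !v4 || !v8) — !v8 is true.
  11. (!v9 || !v5 || !v8) — !v8 is true.
  12. (!v8 || !v4 || !v7) — !v8 is true.
  13. (!v9 || !v6) — !v6 is true.
  14. (!v5 || !v3) — !v3 is true.
  15. (v8 || !v7) — !v7 is true.
  16. (v5 || !v2) — v5 is true.
  17. (!v2 || !v7) — !v7 is true.
  18. (v6 || v1 || v3) — v1 is true.
  19. (!v8 || !v3 || v1) — !v8 is true.
  20. (v8 || !v9) — !v9 is true.
  21. (!v4 || !v2) — !v4 is true.
  22. (v7 || !v4) — !v4 is true.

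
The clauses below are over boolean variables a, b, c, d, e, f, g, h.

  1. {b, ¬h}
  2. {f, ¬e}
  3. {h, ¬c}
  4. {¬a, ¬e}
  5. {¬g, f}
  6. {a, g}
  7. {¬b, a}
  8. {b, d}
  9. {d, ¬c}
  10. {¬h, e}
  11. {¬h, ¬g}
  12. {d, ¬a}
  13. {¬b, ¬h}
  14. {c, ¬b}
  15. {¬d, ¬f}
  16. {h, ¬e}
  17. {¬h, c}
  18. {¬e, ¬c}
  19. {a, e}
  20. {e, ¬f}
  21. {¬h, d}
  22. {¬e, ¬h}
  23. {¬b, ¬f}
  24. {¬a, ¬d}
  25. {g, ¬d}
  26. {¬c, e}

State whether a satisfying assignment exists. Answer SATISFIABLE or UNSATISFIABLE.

UNSATISFIABLE

e = True:
  propagation gives f=True, a=False, g=True, b=False; an empty clause results — contradiction.
e = False:
  propagation gives h=False, c=False, b=False, d=True; an empty clause results — contradiction.
Every branch closes, so no satisfying assignment exists.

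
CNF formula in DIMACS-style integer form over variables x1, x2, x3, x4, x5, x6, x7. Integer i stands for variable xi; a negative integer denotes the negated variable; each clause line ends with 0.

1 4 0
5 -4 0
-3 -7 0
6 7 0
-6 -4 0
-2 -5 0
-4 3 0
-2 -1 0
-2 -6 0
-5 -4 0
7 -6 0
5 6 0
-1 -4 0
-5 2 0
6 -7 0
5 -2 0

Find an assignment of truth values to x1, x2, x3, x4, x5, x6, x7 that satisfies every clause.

x1=T, x2=F, x3=F, x4=F, x5=F, x6=T, x7=T

Set x1 = True and propagate.
  then x2 is forced to False.
  then x4 is forced to False.
  then x5 is forced to False.
  then x6 is forced to True.
  then x7 is forced to True.
  then x3 is forced to False.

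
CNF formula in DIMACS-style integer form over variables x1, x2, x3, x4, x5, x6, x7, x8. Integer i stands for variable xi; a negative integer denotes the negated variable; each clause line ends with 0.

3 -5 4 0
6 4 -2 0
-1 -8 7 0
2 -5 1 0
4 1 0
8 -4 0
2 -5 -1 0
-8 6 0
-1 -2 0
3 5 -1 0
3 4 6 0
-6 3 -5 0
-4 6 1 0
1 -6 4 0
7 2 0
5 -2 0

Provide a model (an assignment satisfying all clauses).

x1=False, x2=False, x3=False, x4=True, x5=False, x6=True, x7=True, x8=True

x7 occurs only positively in the remaining clauses — set x7 = True.
Set x1 = False and propagate.
  then x4 is forced to True.
  then x8 is forced to True.
  then x6 is forced to True.
For the remaining variables, x2 = False, x3 = False, x5 = False works.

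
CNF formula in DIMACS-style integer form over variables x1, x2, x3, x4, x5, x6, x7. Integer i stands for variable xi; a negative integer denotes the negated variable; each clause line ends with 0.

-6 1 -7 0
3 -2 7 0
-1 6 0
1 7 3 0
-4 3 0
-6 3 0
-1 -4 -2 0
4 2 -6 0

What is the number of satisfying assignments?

34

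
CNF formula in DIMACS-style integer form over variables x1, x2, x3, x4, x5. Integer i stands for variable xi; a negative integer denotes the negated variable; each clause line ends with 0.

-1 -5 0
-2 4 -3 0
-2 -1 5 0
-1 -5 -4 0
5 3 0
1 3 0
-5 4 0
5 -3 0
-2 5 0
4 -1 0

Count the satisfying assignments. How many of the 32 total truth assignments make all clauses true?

Satisfying assignments:
  x1=F x2=F x3=T x4=T x5=T
  x1=F x2=T x3=T x4=T x5=T
That's 2 in total.

2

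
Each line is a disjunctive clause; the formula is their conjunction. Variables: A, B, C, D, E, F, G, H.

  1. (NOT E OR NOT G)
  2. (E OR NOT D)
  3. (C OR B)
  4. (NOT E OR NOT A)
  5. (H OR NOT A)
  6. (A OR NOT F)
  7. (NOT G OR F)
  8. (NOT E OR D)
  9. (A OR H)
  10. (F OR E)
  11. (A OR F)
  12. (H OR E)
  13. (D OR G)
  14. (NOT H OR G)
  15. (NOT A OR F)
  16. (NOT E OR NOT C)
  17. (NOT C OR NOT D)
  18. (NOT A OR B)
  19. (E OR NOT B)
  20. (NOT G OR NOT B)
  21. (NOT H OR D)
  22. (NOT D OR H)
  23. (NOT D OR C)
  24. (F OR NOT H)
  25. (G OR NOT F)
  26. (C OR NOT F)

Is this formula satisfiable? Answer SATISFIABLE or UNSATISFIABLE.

UNSATISFIABLE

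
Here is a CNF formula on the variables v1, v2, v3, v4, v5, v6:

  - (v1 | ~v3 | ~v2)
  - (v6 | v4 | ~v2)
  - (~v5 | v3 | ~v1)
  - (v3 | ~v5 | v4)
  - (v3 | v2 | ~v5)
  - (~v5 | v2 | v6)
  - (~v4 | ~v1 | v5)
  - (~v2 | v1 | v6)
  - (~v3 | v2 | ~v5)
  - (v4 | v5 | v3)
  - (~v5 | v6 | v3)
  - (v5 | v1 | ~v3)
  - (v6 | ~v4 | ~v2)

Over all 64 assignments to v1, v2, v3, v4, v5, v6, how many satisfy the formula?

9

Case analysis on v5 and v3:
  v5=T, v3=T: remaining (v1,v2,v4,v6) ∈ {(T,T,F,T); (T,T,T,T)} — 2.
  v5=T, v3=F: remaining (v1,v2,v4,v6) ∈ {(F,T,T,T)} — 1.
  v5=F, v3=T: remaining (v1,v2,v4,v6) ∈ {(T,F,F,F); (T,F,F,T); (T,T,F,T)} — 3.
  v5=F, v3=F: remaining (v1,v2,v4,v6) ∈ {(F,F,T,F); (F,F,T,T); (F,T,T,T)} — 3.
Total: 2 + 1 + 3 + 3 = 9.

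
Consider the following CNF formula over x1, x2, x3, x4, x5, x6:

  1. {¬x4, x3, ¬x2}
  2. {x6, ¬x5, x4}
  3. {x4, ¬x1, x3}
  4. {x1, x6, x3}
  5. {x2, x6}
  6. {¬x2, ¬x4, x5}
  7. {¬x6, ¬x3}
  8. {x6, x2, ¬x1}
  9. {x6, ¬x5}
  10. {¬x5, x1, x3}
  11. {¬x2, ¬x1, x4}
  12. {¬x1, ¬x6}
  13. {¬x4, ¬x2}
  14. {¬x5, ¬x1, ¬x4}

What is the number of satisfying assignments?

4

The models are:
  x1=F x2=F x3=F x4=F x5=F x6=T
  x1=F x2=F x3=F x4=T x5=F x6=T
  x1=F x2=T x3=F x4=F x5=F x6=T
  x1=F x2=T x3=T x4=F x5=F x6=F
Count: 4.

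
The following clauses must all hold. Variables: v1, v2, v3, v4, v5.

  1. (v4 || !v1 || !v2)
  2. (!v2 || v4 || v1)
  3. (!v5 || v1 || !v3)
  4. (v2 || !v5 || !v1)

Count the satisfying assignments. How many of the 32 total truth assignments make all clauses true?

17

Split on v1, then v2.
  v1=1, v2=1: remaining (v3,v4,v5) ∈ {(0,1,0); (0,1,1); (1,1,0); (1,1,1)} — 4.
  v1=1, v2=0: remaining (v3,v4,v5) ∈ {(0,0,0); (0,1,0); (1,0,0); (1,1,0)} — 4.
  v1=0, v2=1: remaining (v3,v4,v5) ∈ {(0,1,0); (0,1,1); (1,1,0)} — 3.
  v1=0, v2=0: v4 free; 3 ways for (v3,v5) × 2^1 = 6.
Total: 4 + 4 + 3 + 6 = 17.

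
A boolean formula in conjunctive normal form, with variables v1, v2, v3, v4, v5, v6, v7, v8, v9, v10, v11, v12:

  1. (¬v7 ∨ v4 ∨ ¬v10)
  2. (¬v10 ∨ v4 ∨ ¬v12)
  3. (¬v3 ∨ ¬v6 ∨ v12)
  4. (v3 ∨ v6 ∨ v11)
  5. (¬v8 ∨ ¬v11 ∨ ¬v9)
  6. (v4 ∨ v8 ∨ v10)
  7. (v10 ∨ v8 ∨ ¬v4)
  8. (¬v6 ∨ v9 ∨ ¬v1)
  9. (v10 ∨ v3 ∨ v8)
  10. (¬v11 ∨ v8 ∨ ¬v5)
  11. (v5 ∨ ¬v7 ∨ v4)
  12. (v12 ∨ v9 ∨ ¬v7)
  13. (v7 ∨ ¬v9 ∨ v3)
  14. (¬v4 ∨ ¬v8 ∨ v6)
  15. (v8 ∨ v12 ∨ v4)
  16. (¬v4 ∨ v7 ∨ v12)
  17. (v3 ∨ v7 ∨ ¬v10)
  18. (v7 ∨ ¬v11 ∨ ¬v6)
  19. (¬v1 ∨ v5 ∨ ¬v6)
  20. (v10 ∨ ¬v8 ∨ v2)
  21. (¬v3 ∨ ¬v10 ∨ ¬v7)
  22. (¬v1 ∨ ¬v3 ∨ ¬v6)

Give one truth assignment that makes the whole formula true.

v1=T, v2=T, v3=F, v4=T, v5=T, v6=T, v7=T, v8=T, v9=T, v10=T, v11=F, v12=F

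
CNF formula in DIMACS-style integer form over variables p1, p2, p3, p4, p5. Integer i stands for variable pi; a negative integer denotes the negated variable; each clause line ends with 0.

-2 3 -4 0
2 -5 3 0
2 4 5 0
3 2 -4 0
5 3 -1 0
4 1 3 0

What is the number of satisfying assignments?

15

Case analysis on p3 and p2:
  p3=1, p2=1: p1, p4, p5 free → 2^3 = 8.
  p3=1, p2=0: p1 free; 3 ways for (p4,p5) × 2^1 = 6.
  p3=0, p2=1: remaining (p1,p4,p5) ∈ {(1,0,1)} — 1.
  p3=0, p2=0: a clause becomes empty — 0.
Total: 8 + 6 + 1 + 0 = 15.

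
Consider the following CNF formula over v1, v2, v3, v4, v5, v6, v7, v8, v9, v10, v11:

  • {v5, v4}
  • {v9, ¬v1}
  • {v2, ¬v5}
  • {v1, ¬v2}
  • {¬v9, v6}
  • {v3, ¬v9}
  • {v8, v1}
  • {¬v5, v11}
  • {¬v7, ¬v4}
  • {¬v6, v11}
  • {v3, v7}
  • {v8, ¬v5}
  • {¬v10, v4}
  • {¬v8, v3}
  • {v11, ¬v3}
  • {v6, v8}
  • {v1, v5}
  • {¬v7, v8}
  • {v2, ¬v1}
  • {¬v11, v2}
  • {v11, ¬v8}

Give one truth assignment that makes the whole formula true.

v1 = True, v2 = True, v3 = True, v4 = True, v5 = False, v6 = True, v7 = False, v8 = False, v9 = True, v10 = True, v11 = True

Try v1 = True.
  then v9 is forced to True.
  then v6 is forced to True.
  then v3 is forced to True.
  then v11 is forced to True.
  then v2 is forced to True.
Branch on v4: take v4 = True.
  then v7 is forced to False.
Branch on v5: take v5 = False.
v8, v10 are now unconstrained; take v8 = False, v10 = True.
Check each clause:
  1. {v5, v4} — v4 is true.
  2. {v9, ¬v1} — v9 is true.
  3. {v2, ¬v5} — v2 is true.
  4. {¬v2, v1} — v1 is true.
  5. {v6, ¬v9} — v6 is true.
  6. {¬v9, v3} — v3 is true.
  7. {v8, v1} — v1 is true.
  8. {v11, ¬v5} — v11 is true.
  9. {¬v4, ¬v7} — ¬v7 is true.
  10. {v11, ¬v6} — v11 is true.
  11. {v3, v7} — v3 is true.
  12. {v8, ¬v5} — ¬v5 is true.
  13. {v4, ¬v10} — v4 is true.
  14. {v3, ¬v8} — ¬v8 is true.
  15. {v11, ¬v3} — v11 is true.
  16. {v8, v6} — v6 is true.
  17. {v5, v1} — v1 is true.
  18. {¬v7, v8} — ¬v7 is true.
  19. {¬v1, v2} — v2 is true.
  20. {v2, ¬v11} — v2 is true.
  21. {¬v8, v11} — ¬v8 is true.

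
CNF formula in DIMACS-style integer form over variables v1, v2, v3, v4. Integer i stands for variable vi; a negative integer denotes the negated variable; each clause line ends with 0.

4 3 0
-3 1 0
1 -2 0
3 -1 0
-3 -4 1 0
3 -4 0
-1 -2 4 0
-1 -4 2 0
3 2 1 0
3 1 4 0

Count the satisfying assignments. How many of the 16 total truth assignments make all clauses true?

2

The models are:
  v1=T v2=F v3=T v4=F
  v1=T v2=T v3=T v4=T
Count: 2.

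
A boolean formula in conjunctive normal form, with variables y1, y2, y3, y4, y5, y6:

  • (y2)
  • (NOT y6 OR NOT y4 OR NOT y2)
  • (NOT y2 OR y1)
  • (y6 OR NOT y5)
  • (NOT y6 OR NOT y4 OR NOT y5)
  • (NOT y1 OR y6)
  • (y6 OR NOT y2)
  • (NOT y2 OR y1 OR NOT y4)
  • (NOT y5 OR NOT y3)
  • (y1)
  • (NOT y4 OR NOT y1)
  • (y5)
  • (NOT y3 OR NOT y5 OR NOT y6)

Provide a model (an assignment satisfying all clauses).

y1 = T, y2 = T, y3 = F, y4 = F, y5 = T, y6 = T

Check each clause:
  1. (y2) — y2 is true.
  2. (NOT y6 OR NOT y2 OR NOT y4) — NOT y4 is true.
  3. (NOT y2 OR y1) — y1 is true.
  4. (NOT y5 OR y6) — y6 is true.
  5. (NOT y4 OR NOT y6 OR NOT y5) — NOT y4 is true.
  6. (NOT y1 OR y6) — y6 is true.
  7. (y6 OR NOT y2) — y6 is true.
  8. (y1 OR NOT y4 OR NOT y2) — y1 is true.
  9. (NOT y5 OR NOT y3) — NOT y3 is true.
  10. (y1) — y1 is true.
  11. (NOT y1 OR NOT y4) — NOT y4 is true.
  12. (y5) — y5 is true.
  13. (NOT y5 OR NOT y6 OR NOT y3) — NOT y3 is true.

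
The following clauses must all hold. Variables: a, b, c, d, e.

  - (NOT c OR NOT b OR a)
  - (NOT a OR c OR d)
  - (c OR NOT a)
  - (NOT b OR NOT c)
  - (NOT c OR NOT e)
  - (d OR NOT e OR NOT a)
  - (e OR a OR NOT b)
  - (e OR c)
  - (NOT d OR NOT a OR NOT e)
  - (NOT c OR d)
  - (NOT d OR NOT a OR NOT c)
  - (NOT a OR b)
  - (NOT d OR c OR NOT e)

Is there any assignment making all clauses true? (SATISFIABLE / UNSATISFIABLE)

SATISFIABLE

Branch on a: take a = False.
The remaining clauses are satisfied by b = True, c = False, d = False, e = True.
So a = F, b = T, c = F, d = F, e = T is a satisfying assignment.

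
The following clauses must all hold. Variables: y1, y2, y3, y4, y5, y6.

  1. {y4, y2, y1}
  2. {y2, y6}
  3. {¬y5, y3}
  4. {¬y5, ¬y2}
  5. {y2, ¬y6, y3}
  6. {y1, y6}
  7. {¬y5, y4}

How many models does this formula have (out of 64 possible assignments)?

Split on y2, then y5.
  y2=1, y5=1: a clause becomes empty — 0.
  y2=1, y5=0: y3, y4 free; 3 ways for (y1,y6) × 2^2 = 12.
  y2=0, y5=1: remaining (y1,y3,y4,y6) ∈ {(0,1,1,1); (1,1,1,1)} — 2.
  y2=0, y5=0: remaining (y1,y3,y4,y6) ∈ {(0,1,1,1); (1,1,0,1); (1,1,1,1)} — 3.
Total: 0 + 12 + 2 + 3 = 17.

17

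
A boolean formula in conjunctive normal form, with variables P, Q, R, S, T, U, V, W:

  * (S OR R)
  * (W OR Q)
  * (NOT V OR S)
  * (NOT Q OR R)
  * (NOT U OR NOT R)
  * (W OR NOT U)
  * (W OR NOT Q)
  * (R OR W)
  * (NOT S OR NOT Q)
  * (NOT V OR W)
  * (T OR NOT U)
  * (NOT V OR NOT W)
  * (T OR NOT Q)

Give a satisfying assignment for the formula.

P=F  Q=F  R=F  S=T  T=T  U=T  V=F  W=T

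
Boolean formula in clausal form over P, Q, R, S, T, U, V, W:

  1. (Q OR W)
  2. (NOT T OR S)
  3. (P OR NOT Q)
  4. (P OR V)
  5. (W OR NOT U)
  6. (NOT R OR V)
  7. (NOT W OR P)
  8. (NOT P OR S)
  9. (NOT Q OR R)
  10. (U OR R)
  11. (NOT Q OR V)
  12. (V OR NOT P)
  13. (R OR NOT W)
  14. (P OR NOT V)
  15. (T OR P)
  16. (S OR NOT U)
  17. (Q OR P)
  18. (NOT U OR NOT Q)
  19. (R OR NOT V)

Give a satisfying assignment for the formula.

S occurs only positively in the remaining clauses — set S = True.
Try P = True.
  then V is forced to True.
  then R is forced to True.
Branch on Q: take Q = False.
  then W is forced to True.
T, U are now unconstrained; take T = False, U = False.
Check each clause:
  1. (Q OR W) — W is true.
  2. (S OR NOT T) — NOT T is true.
  3. (P OR NOT Q) — P is true.
  4. (V OR P) — P is true.
  5. (W OR NOT U) — W is true.
  6. (NOT R OR V) — V is true.
  7. (NOT W OR P) — P is true.
  8. (S OR NOT P) — S is true.
  9. (R OR NOT Q) — R is true.
  10. (R OR U) — R is true.
  11. (NOT Q OR V) — NOT Q is true.
  12. (NOT P OR V) — V is true.
  13. (NOT W OR R) — R is true.
  14. (NOT V OR P) — P is true.
  15. (T OR P) — P is true.
  16. (NOT U OR S) — NOT U is true.
  17. (P OR Q) — P is true.
  18. (NOT U OR NOT Q) — NOT U is true.
  19. (NOT V OR R) — R is true.

P=T  Q=F  R=T  S=T  T=F  U=F  V=T  W=T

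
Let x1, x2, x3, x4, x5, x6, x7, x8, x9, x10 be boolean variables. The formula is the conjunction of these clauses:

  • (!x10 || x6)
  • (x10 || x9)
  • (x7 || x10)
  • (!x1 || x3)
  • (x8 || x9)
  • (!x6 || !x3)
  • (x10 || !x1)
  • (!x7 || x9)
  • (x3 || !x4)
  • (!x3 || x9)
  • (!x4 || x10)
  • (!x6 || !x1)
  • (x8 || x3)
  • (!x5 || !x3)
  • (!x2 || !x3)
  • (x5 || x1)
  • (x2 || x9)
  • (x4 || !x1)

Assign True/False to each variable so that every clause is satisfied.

x8 occurs only positively in the remaining clauses — set x8 = True.
x9 occurs only positively in the remaining clauses — set x9 = True.
Try x1 = False.
  then x5 is forced to True.
  then x3 is forced to False.
  then x4 is forced to False.
Try x6 = True.
The remaining clauses are satisfied by x2 = False, x7 = True, x10 = False.
Every clause has at least one true literal under this assignment.

x1=F, x2=F, x3=F, x4=F, x5=T, x6=T, x7=T, x8=T, x9=T, x10=F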